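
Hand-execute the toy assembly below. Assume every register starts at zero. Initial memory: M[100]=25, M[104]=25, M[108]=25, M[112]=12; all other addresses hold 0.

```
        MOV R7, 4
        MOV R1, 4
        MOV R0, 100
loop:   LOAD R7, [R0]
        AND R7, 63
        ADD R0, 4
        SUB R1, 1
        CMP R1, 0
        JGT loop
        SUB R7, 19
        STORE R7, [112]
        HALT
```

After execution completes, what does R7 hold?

after MOV R7, 4: R7=4
after MOV R1, 4: R1=4
after MOV R0, 100: R0=100
after LOAD R7, [R0]: R7=M[100]=25
after AND R7, 63: R7=25&63=25
after ADD R0, 4: R0=100+4=104
after SUB R1, 1: R1=4-1=3
CMP R1, 0  (cmp 3,0)
JGT loop: taken
after LOAD R7, [R0]: R7=M[104]=25
after AND R7, 63: R7=25&63=25
after ADD R0, 4: R0=104+4=108
after SUB R1, 1: R1=3-1=2
CMP R1, 0  (cmp 2,0)
JGT loop: taken
after LOAD R7, [R0]: R7=M[108]=25
after AND R7, 63: R7=25&63=25
after ADD R0, 4: R0=108+4=112
after SUB R1, 1: R1=2-1=1
CMP R1, 0  (cmp 1,0)
JGT loop: taken
after LOAD R7, [R0]: R7=M[112]=12
after AND R7, 63: R7=12&63=12
after ADD R0, 4: R0=112+4=116
after SUB R1, 1: R1=1-1=0
CMP R1, 0  (cmp 0,0)
JGT loop: not taken
after SUB R7, 19: R7=12-19=-7
STORE R7, [112] → M[112]=-7
halt.

-7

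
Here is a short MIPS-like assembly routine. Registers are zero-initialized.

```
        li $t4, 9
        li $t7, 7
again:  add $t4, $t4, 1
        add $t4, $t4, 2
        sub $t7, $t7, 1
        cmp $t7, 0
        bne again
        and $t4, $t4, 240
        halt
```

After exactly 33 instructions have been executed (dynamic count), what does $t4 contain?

li $t4, 9 → $t4=9
li $t7, 7 → $t7=7
add $t4, $t4, 1 → $t4=9+1=10
add $t4, $t4, 2 → $t4=10+2=12
sub $t7, $t7, 1 → $t7=7-1=6
cmp $t7, 0  (cmp 6,0)
bne again: taken
add $t4, $t4, 1 → $t4=12+1=13
add $t4, $t4, 2 → $t4=13+2=15
sub $t7, $t7, 1 → $t7=6-1=5
cmp $t7, 0  (cmp 5,0)
bne again: taken
add $t4, $t4, 1 → $t4=15+1=16
add $t4, $t4, 2 → $t4=16+2=18
sub $t7, $t7, 1 → $t7=5-1=4
cmp $t7, 0  (cmp 4,0)
bne again: taken
add $t4, $t4, 1 → $t4=18+1=19
add $t4, $t4, 2 → $t4=19+2=21
sub $t7, $t7, 1 → $t7=4-1=3
cmp $t7, 0  (cmp 3,0)
bne again: taken
add $t4, $t4, 1 → $t4=21+1=22
add $t4, $t4, 2 → $t4=22+2=24
sub $t7, $t7, 1 → $t7=3-1=2
cmp $t7, 0  (cmp 2,0)
bne again: taken
add $t4, $t4, 1 → $t4=24+1=25
add $t4, $t4, 2 → $t4=25+2=27
sub $t7, $t7, 1 → $t7=2-1=1
cmp $t7, 0  (cmp 1,0)
bne again: taken
add $t4, $t4, 1 → $t4=27+1=28
After step 33: $t4 = 28.

28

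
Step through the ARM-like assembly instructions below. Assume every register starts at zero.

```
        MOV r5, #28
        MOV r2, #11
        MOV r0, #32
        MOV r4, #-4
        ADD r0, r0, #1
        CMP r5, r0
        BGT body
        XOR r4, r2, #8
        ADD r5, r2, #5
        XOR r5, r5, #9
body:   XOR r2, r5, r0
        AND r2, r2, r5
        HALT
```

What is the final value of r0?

MOV r5, #28 → r5=28
MOV r2, #11 → r2=11
MOV r0, #32 → r0=32
MOV r4, #-4 → r4=-4
ADD r0, r0, #1 → r0=32+1=33
CMP r5, r0  (cmp 28,33)
BGT body: not taken
XOR r4, r2, #8 → r4=11^8=3
ADD r5, r2, #5 → r5=11+5=16
XOR r5, r5, #9 → r5=16^9=25
XOR r2, r5, r0 → r2=25^33=56
AND r2, r2, r5 → r2=56&25=24
halt.

33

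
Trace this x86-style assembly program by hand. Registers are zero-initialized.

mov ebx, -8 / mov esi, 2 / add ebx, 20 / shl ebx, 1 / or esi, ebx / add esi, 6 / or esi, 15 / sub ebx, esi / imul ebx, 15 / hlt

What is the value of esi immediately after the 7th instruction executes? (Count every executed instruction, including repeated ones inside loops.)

47

mov ebx, -8 → ebx=-8
mov esi, 2 → esi=2
add ebx, 20 → ebx=(-8)+20=12
shl ebx, 1 → ebx=12<<1=24
or esi, ebx → esi=2|24=26
add esi, 6 → esi=26+6=32
or esi, 15 → esi=32|15=47
After step 7: esi = 47.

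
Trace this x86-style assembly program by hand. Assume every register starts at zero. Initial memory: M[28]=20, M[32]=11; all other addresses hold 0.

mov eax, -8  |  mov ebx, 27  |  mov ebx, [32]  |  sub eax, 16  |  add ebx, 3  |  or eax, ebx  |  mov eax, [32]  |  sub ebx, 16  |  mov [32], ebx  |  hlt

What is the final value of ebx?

mov eax, -8 → eax=-8
mov ebx, 27 → ebx=27
mov ebx, [32] → ebx=M[32]=11
sub eax, 16 → eax=(-8)-16=-24
add ebx, 3 → ebx=11+3=14
or eax, ebx → eax=(-24)|14=-18
mov eax, [32] → eax=M[32]=11
sub ebx, 16 → ebx=14-16=-2
mov [32], ebx → M[32]=-2
halt.

-2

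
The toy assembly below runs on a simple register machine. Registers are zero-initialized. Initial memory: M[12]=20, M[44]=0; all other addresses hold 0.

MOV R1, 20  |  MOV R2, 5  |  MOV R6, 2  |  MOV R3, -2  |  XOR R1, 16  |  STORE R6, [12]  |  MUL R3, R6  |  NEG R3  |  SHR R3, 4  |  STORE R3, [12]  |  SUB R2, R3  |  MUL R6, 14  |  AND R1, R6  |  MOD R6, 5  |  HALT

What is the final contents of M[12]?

after MOV R1, 20: R1=20
after MOV R2, 5: R2=5
after MOV R6, 2: R6=2
after MOV R3, -2: R3=-2
after XOR R1, 16: R1=20^16=4
STORE R6, [12] → M[12]=2
after MUL R3, R6: R3=(-2)*2=-4
after NEG R3: R3=-(-4)=4
after SHR R3, 4: R3=4>>4=0
STORE R3, [12] → M[12]=0
after SUB R2, R3: R2=5-0=5
after MUL R6, 14: R6=2*14=28
after AND R1, R6: R1=4&28=4
after MOD R6, 5: R6=28%5=3
halt.

0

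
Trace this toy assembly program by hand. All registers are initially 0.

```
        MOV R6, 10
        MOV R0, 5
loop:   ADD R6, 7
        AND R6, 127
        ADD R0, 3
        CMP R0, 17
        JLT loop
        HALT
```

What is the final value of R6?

38

MOV R6, 10 → R6=10
MOV R0, 5 → R0=5
ADD R6, 7 → R6=10+7=17
AND R6, 127 → R6=17&127=17
ADD R0, 3 → R0=5+3=8
CMP R0, 17  (cmp 8,17)
JLT loop: taken
ADD R6, 7 → R6=17+7=24
AND R6, 127 → R6=24&127=24
ADD R0, 3 → R0=8+3=11
CMP R0, 17  (cmp 11,17)
JLT loop: taken
ADD R6, 7 → R6=24+7=31
AND R6, 127 → R6=31&127=31
ADD R0, 3 → R0=11+3=14
CMP R0, 17  (cmp 14,17)
JLT loop: taken
ADD R6, 7 → R6=31+7=38
AND R6, 127 → R6=38&127=38
ADD R0, 3 → R0=14+3=17
CMP R0, 17  (cmp 17,17)
JLT loop: not taken
halt.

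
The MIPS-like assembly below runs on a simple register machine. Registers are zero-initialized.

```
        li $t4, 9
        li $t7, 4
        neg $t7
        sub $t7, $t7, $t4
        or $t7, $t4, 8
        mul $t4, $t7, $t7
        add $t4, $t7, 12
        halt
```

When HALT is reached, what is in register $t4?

21

li $t4, 9 → $t4=9
li $t7, 4 → $t7=4
neg $t7 → $t7=-(4)=-4
sub $t7, $t7, $t4 → $t7=(-4)-9=-13
or $t7, $t4, 8 → $t7=9|8=9
mul $t4, $t7, $t7 → $t4=9*9=81
add $t4, $t7, 12 → $t4=9+12=21
halt.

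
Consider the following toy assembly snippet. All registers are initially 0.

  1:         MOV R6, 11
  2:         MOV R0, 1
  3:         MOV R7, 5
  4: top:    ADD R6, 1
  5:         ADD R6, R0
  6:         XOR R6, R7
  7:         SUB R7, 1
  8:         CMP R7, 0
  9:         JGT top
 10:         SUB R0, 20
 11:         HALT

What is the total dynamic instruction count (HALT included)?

MOV R6, 11 → R6=11
MOV R0, 1 → R0=1
MOV R7, 5 → R7=5
ADD R6, 1 → R6=11+1=12
ADD R6, R0 → R6=12+1=13
XOR R6, R7 → R6=13^5=8
SUB R7, 1 → R7=5-1=4
CMP R7, 0  (cmp 4,0)
JGT top: taken
ADD R6, 1 → R6=8+1=9
ADD R6, R0 → R6=9+1=10
XOR R6, R7 → R6=10^4=14
SUB R7, 1 → R7=4-1=3
CMP R7, 0  (cmp 3,0)
JGT top: taken
ADD R6, 1 → R6=14+1=15
ADD R6, R0 → R6=15+1=16
XOR R6, R7 → R6=16^3=19
SUB R7, 1 → R7=3-1=2
CMP R7, 0  (cmp 2,0)
JGT top: taken
ADD R6, 1 → R6=19+1=20
ADD R6, R0 → R6=20+1=21
XOR R6, R7 → R6=21^2=23
SUB R7, 1 → R7=2-1=1
CMP R7, 0  (cmp 1,0)
JGT top: taken
ADD R6, 1 → R6=23+1=24
ADD R6, R0 → R6=24+1=25
XOR R6, R7 → R6=25^1=24
SUB R7, 1 → R7=1-1=0
CMP R7, 0  (cmp 0,0)
JGT top: not taken
SUB R0, 20 → R0=1-20=-19
halt.
Total executed instructions: 35.

35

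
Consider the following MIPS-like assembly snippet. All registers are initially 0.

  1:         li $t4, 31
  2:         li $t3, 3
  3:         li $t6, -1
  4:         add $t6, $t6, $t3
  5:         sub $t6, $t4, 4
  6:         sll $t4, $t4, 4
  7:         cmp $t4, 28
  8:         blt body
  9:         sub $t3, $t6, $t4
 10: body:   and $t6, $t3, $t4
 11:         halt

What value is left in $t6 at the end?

$t4=31
$t3=3
$t6=-1
$t6=(-1)+3=2
$t6=31-4=27
$t4=31<<4=496
cmp $t4, 28  (cmp 496,28)
blt body: not taken
$t3=27-496=-469
$t6=(-469)&496=32
halt.

32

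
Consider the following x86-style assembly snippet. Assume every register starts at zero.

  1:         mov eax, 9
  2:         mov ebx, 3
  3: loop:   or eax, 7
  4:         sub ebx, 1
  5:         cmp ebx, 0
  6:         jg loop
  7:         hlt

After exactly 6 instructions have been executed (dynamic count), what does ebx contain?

2

mov eax, 9 → eax=9
mov ebx, 3 → ebx=3
or eax, 7 → eax=9|7=15
sub ebx, 1 → ebx=3-1=2
cmp ebx, 0  (cmp 2,0)
jg loop: taken
After step 6: ebx = 2.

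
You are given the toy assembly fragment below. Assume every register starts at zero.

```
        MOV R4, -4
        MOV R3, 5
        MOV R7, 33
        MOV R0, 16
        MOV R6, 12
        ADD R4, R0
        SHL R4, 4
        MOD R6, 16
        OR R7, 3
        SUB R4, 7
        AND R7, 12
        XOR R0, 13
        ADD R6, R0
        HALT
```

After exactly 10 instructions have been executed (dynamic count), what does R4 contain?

185

MOV R4, -4 → R4=-4
MOV R3, 5 → R3=5
MOV R7, 33 → R7=33
MOV R0, 16 → R0=16
MOV R6, 12 → R6=12
ADD R4, R0 → R4=(-4)+16=12
SHL R4, 4 → R4=12<<4=192
MOD R6, 16 → R6=12%16=12
OR R7, 3 → R7=33|3=35
SUB R4, 7 → R4=192-7=185
After step 10: R4 = 185.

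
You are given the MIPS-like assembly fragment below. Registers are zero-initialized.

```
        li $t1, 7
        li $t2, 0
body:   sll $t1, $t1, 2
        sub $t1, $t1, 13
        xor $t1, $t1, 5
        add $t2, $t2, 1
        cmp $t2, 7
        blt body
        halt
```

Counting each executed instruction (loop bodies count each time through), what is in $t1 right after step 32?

1710

$t1=7
$t2=0
$t1=7<<2=28
$t1=28-13=15
$t1=15^5=10
$t2=0+1=1
cmp $t2, 7  (cmp 1,7)
blt body: taken
$t1=10<<2=40
$t1=40-13=27
$t1=27^5=30
$t2=1+1=2
cmp $t2, 7  (cmp 2,7)
blt body: taken
$t1=30<<2=120
$t1=120-13=107
$t1=107^5=110
$t2=2+1=3
cmp $t2, 7  (cmp 3,7)
blt body: taken
$t1=110<<2=440
$t1=440-13=427
$t1=427^5=430
$t2=3+1=4
cmp $t2, 7  (cmp 4,7)
blt body: taken
$t1=430<<2=1720
$t1=1720-13=1707
$t1=1707^5=1710
$t2=4+1=5
cmp $t2, 7  (cmp 5,7)
blt body: taken
After step 32: $t1 = 1710.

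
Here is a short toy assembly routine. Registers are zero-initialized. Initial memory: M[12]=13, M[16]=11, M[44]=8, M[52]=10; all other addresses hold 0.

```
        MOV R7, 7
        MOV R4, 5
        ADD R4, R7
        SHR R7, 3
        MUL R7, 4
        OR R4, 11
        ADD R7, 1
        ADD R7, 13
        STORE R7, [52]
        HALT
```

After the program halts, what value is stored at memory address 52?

14

MOV R7, 7 → R7=7
MOV R4, 5 → R4=5
ADD R4, R7 → R4=5+7=12
SHR R7, 3 → R7=7>>3=0
MUL R7, 4 → R7=0*4=0
OR R4, 11 → R4=12|11=15
ADD R7, 1 → R7=0+1=1
ADD R7, 13 → R7=1+13=14
STORE R7, [52] → M[52]=14
halt.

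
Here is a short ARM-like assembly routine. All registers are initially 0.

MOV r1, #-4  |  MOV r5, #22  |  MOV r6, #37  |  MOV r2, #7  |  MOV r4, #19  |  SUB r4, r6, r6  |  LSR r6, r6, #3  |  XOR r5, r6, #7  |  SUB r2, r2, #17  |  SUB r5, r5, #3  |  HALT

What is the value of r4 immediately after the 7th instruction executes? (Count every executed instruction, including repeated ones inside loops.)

0

after MOV r1, #-4: r1=-4
after MOV r5, #22: r5=22
after MOV r6, #37: r6=37
after MOV r2, #7: r2=7
after MOV r4, #19: r4=19
after SUB r4, r6, r6: r4=37-37=0
after LSR r6, r6, #3: r6=37>>3=4
After step 7: r4 = 0.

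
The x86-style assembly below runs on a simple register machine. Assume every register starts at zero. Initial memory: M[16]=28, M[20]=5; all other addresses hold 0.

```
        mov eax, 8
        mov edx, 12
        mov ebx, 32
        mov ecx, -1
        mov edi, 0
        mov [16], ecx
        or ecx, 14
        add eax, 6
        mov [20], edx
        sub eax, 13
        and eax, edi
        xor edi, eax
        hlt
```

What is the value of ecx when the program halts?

-1

mov eax, 8 → eax=8
mov edx, 12 → edx=12
mov ebx, 32 → ebx=32
mov ecx, -1 → ecx=-1
mov edi, 0 → edi=0
mov [16], ecx → M[16]=-1
or ecx, 14 → ecx=(-1)|14=-1
add eax, 6 → eax=8+6=14
mov [20], edx → M[20]=12
sub eax, 13 → eax=14-13=1
and eax, edi → eax=1&0=0
xor edi, eax → edi=0^0=0
halt.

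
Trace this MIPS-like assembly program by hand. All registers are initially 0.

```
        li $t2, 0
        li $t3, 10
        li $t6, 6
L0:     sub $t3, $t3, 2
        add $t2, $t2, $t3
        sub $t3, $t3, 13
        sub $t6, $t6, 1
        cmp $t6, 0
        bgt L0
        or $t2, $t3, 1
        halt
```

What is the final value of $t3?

li $t2, 0 → $t2=0
li $t3, 10 → $t3=10
li $t6, 6 → $t6=6
sub $t3, $t3, 2 → $t3=10-2=8
add $t2, $t2, $t3 → $t2=0+8=8
sub $t3, $t3, 13 → $t3=8-13=-5
sub $t6, $t6, 1 → $t6=6-1=5
cmp $t6, 0  (cmp 5,0)
bgt L0: taken
sub $t3, $t3, 2 → $t3=(-5)-2=-7
add $t2, $t2, $t3 → $t2=8+(-7)=1
sub $t3, $t3, 13 → $t3=(-7)-13=-20
sub $t6, $t6, 1 → $t6=5-1=4
cmp $t6, 0  (cmp 4,0)
bgt L0: taken
sub $t3, $t3, 2 → $t3=(-20)-2=-22
add $t2, $t2, $t3 → $t2=1+(-22)=-21
sub $t3, $t3, 13 → $t3=(-22)-13=-35
sub $t6, $t6, 1 → $t6=4-1=3
cmp $t6, 0  (cmp 3,0)
bgt L0: taken
sub $t3, $t3, 2 → $t3=(-35)-2=-37
add $t2, $t2, $t3 → $t2=(-21)+(-37)=-58
sub $t3, $t3, 13 → $t3=(-37)-13=-50
sub $t6, $t6, 1 → $t6=3-1=2
cmp $t6, 0  (cmp 2,0)
bgt L0: taken
sub $t3, $t3, 2 → $t3=(-50)-2=-52
add $t2, $t2, $t3 → $t2=(-58)+(-52)=-110
sub $t3, $t3, 13 → $t3=(-52)-13=-65
sub $t6, $t6, 1 → $t6=2-1=1
cmp $t6, 0  (cmp 1,0)
bgt L0: taken
sub $t3, $t3, 2 → $t3=(-65)-2=-67
add $t2, $t2, $t3 → $t2=(-110)+(-67)=-177
sub $t3, $t3, 13 → $t3=(-67)-13=-80
sub $t6, $t6, 1 → $t6=1-1=0
cmp $t6, 0  (cmp 0,0)
bgt L0: not taken
or $t2, $t3, 1 → $t2=(-80)|1=-79
halt.

-80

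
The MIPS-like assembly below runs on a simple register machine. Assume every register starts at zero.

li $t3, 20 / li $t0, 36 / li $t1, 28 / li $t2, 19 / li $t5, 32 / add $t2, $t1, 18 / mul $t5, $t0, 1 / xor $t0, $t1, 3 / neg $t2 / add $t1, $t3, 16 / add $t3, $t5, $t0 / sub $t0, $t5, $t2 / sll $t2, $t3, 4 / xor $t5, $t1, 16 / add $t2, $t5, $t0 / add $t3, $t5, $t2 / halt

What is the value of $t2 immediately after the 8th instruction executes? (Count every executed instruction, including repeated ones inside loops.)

46

$t3=20
$t0=36
$t1=28
$t2=19
$t5=32
$t2=28+18=46
$t5=36*1=36
$t0=28^3=31
After step 8: $t2 = 46.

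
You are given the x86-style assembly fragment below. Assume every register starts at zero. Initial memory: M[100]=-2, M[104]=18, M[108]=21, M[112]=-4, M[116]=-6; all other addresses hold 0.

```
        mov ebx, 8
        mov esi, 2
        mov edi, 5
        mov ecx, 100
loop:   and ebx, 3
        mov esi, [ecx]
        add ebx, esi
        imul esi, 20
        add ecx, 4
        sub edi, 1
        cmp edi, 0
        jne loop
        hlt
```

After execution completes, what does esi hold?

-120

mov ebx, 8 → ebx=8
mov esi, 2 → esi=2
mov edi, 5 → edi=5
mov ecx, 100 → ecx=100
and ebx, 3 → ebx=8&3=0
mov esi, [ecx] → esi=M[100]=-2
add ebx, esi → ebx=0+(-2)=-2
imul esi, 20 → esi=(-2)*20=-40
add ecx, 4 → ecx=100+4=104
sub edi, 1 → edi=5-1=4
cmp edi, 0  (cmp 4,0)
jne loop: taken
and ebx, 3 → ebx=(-2)&3=2
mov esi, [ecx] → esi=M[104]=18
add ebx, esi → ebx=2+18=20
imul esi, 20 → esi=18*20=360
add ecx, 4 → ecx=104+4=108
sub edi, 1 → edi=4-1=3
cmp edi, 0  (cmp 3,0)
jne loop: taken
and ebx, 3 → ebx=20&3=0
mov esi, [ecx] → esi=M[108]=21
add ebx, esi → ebx=0+21=21
imul esi, 20 → esi=21*20=420
add ecx, 4 → ecx=108+4=112
sub edi, 1 → edi=3-1=2
cmp edi, 0  (cmp 2,0)
jne loop: taken
and ebx, 3 → ebx=21&3=1
mov esi, [ecx] → esi=M[112]=-4
add ebx, esi → ebx=1+(-4)=-3
imul esi, 20 → esi=(-4)*20=-80
add ecx, 4 → ecx=112+4=116
sub edi, 1 → edi=2-1=1
cmp edi, 0  (cmp 1,0)
jne loop: taken
and ebx, 3 → ebx=(-3)&3=1
mov esi, [ecx] → esi=M[116]=-6
add ebx, esi → ebx=1+(-6)=-5
imul esi, 20 → esi=(-6)*20=-120
add ecx, 4 → ecx=116+4=120
sub edi, 1 → edi=1-1=0
cmp edi, 0  (cmp 0,0)
jne loop: not taken
halt.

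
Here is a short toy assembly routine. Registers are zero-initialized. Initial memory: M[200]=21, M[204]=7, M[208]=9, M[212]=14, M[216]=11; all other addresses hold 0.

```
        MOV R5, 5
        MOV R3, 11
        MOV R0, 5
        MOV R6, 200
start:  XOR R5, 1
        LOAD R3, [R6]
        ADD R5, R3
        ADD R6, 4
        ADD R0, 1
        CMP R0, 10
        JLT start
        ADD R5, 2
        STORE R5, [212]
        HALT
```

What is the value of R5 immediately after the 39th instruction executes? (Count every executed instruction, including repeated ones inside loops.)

64

R5=5
R3=11
R0=5
R6=200
R5=5^1=4
R3=M[200]=21
R5=4+21=25
R6=200+4=204
R0=5+1=6
CMP R0, 10  (cmp 6,10)
JLT start: taken
R5=25^1=24
R3=M[204]=7
R5=24+7=31
R6=204+4=208
R0=6+1=7
CMP R0, 10  (cmp 7,10)
JLT start: taken
R5=31^1=30
R3=M[208]=9
R5=30+9=39
R6=208+4=212
R0=7+1=8
CMP R0, 10  (cmp 8,10)
JLT start: taken
R5=39^1=38
R3=M[212]=14
R5=38+14=52
R6=212+4=216
R0=8+1=9
CMP R0, 10  (cmp 9,10)
JLT start: taken
R5=52^1=53
R3=M[216]=11
R5=53+11=64
R6=216+4=220
R0=9+1=10
CMP R0, 10  (cmp 10,10)
JLT start: not taken
After step 39: R5 = 64.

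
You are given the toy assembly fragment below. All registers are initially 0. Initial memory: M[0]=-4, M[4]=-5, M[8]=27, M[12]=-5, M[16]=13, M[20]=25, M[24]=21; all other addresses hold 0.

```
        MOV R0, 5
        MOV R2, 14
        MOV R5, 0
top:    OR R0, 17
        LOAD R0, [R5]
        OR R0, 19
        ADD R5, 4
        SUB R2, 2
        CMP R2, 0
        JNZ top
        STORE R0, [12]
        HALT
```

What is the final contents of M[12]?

23

MOV R0, 5 → R0=5
MOV R2, 14 → R2=14
MOV R5, 0 → R5=0
OR R0, 17 → R0=5|17=21
LOAD R0, [R5] → R0=M[0]=-4
OR R0, 19 → R0=(-4)|19=-1
ADD R5, 4 → R5=0+4=4
SUB R2, 2 → R2=14-2=12
CMP R2, 0  (cmp 12,0)
JNZ top: taken
OR R0, 17 → R0=(-1)|17=-1
LOAD R0, [R5] → R0=M[4]=-5
OR R0, 19 → R0=(-5)|19=-5
ADD R5, 4 → R5=4+4=8
SUB R2, 2 → R2=12-2=10
CMP R2, 0  (cmp 10,0)
JNZ top: taken
OR R0, 17 → R0=(-5)|17=-5
LOAD R0, [R5] → R0=M[8]=27
OR R0, 19 → R0=27|19=27
ADD R5, 4 → R5=8+4=12
SUB R2, 2 → R2=10-2=8
CMP R2, 0  (cmp 8,0)
JNZ top: taken
OR R0, 17 → R0=27|17=27
LOAD R0, [R5] → R0=M[12]=-5
OR R0, 19 → R0=(-5)|19=-5
ADD R5, 4 → R5=12+4=16
SUB R2, 2 → R2=8-2=6
CMP R2, 0  (cmp 6,0)
JNZ top: taken
OR R0, 17 → R0=(-5)|17=-5
LOAD R0, [R5] → R0=M[16]=13
OR R0, 19 → R0=13|19=31
ADD R5, 4 → R5=16+4=20
SUB R2, 2 → R2=6-2=4
CMP R2, 0  (cmp 4,0)
JNZ top: taken
OR R0, 17 → R0=31|17=31
LOAD R0, [R5] → R0=M[20]=25
OR R0, 19 → R0=25|19=27
ADD R5, 4 → R5=20+4=24
SUB R2, 2 → R2=4-2=2
CMP R2, 0  (cmp 2,0)
JNZ top: taken
OR R0, 17 → R0=27|17=27
LOAD R0, [R5] → R0=M[24]=21
OR R0, 19 → R0=21|19=23
ADD R5, 4 → R5=24+4=28
SUB R2, 2 → R2=2-2=0
CMP R2, 0  (cmp 0,0)
JNZ top: not taken
STORE R0, [12] → M[12]=23
halt.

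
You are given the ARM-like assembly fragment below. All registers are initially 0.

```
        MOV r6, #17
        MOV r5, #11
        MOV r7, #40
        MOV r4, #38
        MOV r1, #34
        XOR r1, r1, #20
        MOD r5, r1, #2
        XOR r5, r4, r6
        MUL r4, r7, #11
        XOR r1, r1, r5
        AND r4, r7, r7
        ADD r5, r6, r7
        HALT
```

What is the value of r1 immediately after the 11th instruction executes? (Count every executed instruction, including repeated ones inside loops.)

1

r6=17
r5=11
r7=40
r4=38
r1=34
r1=34^20=54
r5=54%2=0
r5=38^17=55
r4=40*11=440
r1=54^55=1
r4=40&40=40
After step 11: r1 = 1.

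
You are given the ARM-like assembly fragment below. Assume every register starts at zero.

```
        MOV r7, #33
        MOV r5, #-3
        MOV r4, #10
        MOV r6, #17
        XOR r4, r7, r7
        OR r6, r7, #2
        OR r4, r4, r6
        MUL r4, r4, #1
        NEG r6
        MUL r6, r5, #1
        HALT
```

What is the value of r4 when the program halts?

35

MOV r7, #33 → r7=33
MOV r5, #-3 → r5=-3
MOV r4, #10 → r4=10
MOV r6, #17 → r6=17
XOR r4, r7, r7 → r4=33^33=0
OR r6, r7, #2 → r6=33|2=35
OR r4, r4, r6 → r4=0|35=35
MUL r4, r4, #1 → r4=35*1=35
NEG r6 → r6=-(35)=-35
MUL r6, r5, #1 → r6=(-3)*1=-3
halt.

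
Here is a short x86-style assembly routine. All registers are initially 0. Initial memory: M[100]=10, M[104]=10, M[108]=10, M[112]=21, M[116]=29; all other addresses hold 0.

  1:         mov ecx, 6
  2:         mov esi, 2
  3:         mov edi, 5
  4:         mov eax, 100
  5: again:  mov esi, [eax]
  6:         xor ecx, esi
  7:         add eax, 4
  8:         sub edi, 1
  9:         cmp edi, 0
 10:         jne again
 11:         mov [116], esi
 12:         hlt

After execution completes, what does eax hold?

120

mov ecx, 6 → ecx=6
mov esi, 2 → esi=2
mov edi, 5 → edi=5
mov eax, 100 → eax=100
mov esi, [eax] → esi=M[100]=10
xor ecx, esi → ecx=6^10=12
add eax, 4 → eax=100+4=104
sub edi, 1 → edi=5-1=4
cmp edi, 0  (cmp 4,0)
jne again: taken
mov esi, [eax] → esi=M[104]=10
xor ecx, esi → ecx=12^10=6
add eax, 4 → eax=104+4=108
sub edi, 1 → edi=4-1=3
cmp edi, 0  (cmp 3,0)
jne again: taken
mov esi, [eax] → esi=M[108]=10
xor ecx, esi → ecx=6^10=12
add eax, 4 → eax=108+4=112
sub edi, 1 → edi=3-1=2
cmp edi, 0  (cmp 2,0)
jne again: taken
mov esi, [eax] → esi=M[112]=21
xor ecx, esi → ecx=12^21=25
add eax, 4 → eax=112+4=116
sub edi, 1 → edi=2-1=1
cmp edi, 0  (cmp 1,0)
jne again: taken
mov esi, [eax] → esi=M[116]=29
xor ecx, esi → ecx=25^29=4
add eax, 4 → eax=116+4=120
sub edi, 1 → edi=1-1=0
cmp edi, 0  (cmp 0,0)
jne again: not taken
mov [116], esi → M[116]=29
halt.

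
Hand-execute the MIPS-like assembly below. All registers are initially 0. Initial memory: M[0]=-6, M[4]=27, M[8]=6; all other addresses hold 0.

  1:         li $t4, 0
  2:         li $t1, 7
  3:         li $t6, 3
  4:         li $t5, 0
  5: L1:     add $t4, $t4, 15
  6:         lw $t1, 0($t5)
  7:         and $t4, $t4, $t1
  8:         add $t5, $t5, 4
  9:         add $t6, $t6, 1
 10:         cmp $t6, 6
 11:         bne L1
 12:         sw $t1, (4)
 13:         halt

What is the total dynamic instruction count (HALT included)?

after li $t4, 0: $t4=0
after li $t1, 7: $t1=7
after li $t6, 3: $t6=3
after li $t5, 0: $t5=0
after add $t4, $t4, 15: $t4=0+15=15
after lw $t1, 0($t5): $t1=M[0]=-6
after and $t4, $t4, $t1: $t4=15&(-6)=10
after add $t5, $t5, 4: $t5=0+4=4
after add $t6, $t6, 1: $t6=3+1=4
cmp $t6, 6  (cmp 4,6)
bne L1: taken
after add $t4, $t4, 15: $t4=10+15=25
after lw $t1, 0($t5): $t1=M[4]=27
after and $t4, $t4, $t1: $t4=25&27=25
after add $t5, $t5, 4: $t5=4+4=8
after add $t6, $t6, 1: $t6=4+1=5
cmp $t6, 6  (cmp 5,6)
bne L1: taken
after add $t4, $t4, 15: $t4=25+15=40
after lw $t1, 0($t5): $t1=M[8]=6
after and $t4, $t4, $t1: $t4=40&6=0
after add $t5, $t5, 4: $t5=8+4=12
after add $t6, $t6, 1: $t6=5+1=6
cmp $t6, 6  (cmp 6,6)
bne L1: not taken
sw $t1, (4) → M[4]=6
halt.
Total executed instructions: 27.

27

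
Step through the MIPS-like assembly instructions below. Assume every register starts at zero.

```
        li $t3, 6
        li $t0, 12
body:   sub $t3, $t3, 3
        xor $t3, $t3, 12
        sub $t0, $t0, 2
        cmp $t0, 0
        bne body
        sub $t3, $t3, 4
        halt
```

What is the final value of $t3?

-40

li $t3, 6 → $t3=6
li $t0, 12 → $t0=12
sub $t3, $t3, 3 → $t3=6-3=3
xor $t3, $t3, 12 → $t3=3^12=15
sub $t0, $t0, 2 → $t0=12-2=10
cmp $t0, 0  (cmp 10,0)
bne body: taken
sub $t3, $t3, 3 → $t3=15-3=12
xor $t3, $t3, 12 → $t3=12^12=0
sub $t0, $t0, 2 → $t0=10-2=8
cmp $t0, 0  (cmp 8,0)
bne body: taken
sub $t3, $t3, 3 → $t3=0-3=-3
xor $t3, $t3, 12 → $t3=(-3)^12=-15
sub $t0, $t0, 2 → $t0=8-2=6
cmp $t0, 0  (cmp 6,0)
bne body: taken
sub $t3, $t3, 3 → $t3=(-15)-3=-18
xor $t3, $t3, 12 → $t3=(-18)^12=-30
sub $t0, $t0, 2 → $t0=6-2=4
cmp $t0, 0  (cmp 4,0)
bne body: taken
sub $t3, $t3, 3 → $t3=(-30)-3=-33
xor $t3, $t3, 12 → $t3=(-33)^12=-45
sub $t0, $t0, 2 → $t0=4-2=2
cmp $t0, 0  (cmp 2,0)
bne body: taken
sub $t3, $t3, 3 → $t3=(-45)-3=-48
xor $t3, $t3, 12 → $t3=(-48)^12=-36
sub $t0, $t0, 2 → $t0=2-2=0
cmp $t0, 0  (cmp 0,0)
bne body: not taken
sub $t3, $t3, 4 → $t3=(-36)-4=-40
halt.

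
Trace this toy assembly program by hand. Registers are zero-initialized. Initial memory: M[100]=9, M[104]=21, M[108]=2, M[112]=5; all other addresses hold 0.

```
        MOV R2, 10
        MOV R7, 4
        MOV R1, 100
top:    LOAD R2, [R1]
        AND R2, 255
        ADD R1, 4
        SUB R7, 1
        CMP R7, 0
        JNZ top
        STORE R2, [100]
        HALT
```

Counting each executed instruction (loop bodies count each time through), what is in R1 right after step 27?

after MOV R2, 10: R2=10
after MOV R7, 4: R7=4
after MOV R1, 100: R1=100
after LOAD R2, [R1]: R2=M[100]=9
after AND R2, 255: R2=9&255=9
after ADD R1, 4: R1=100+4=104
after SUB R7, 1: R7=4-1=3
CMP R7, 0  (cmp 3,0)
JNZ top: taken
after LOAD R2, [R1]: R2=M[104]=21
after AND R2, 255: R2=21&255=21
after ADD R1, 4: R1=104+4=108
after SUB R7, 1: R7=3-1=2
CMP R7, 0  (cmp 2,0)
JNZ top: taken
after LOAD R2, [R1]: R2=M[108]=2
after AND R2, 255: R2=2&255=2
after ADD R1, 4: R1=108+4=112
after SUB R7, 1: R7=2-1=1
CMP R7, 0  (cmp 1,0)
JNZ top: taken
after LOAD R2, [R1]: R2=M[112]=5
after AND R2, 255: R2=5&255=5
after ADD R1, 4: R1=112+4=116
after SUB R7, 1: R7=1-1=0
CMP R7, 0  (cmp 0,0)
JNZ top: not taken
After step 27: R1 = 116.

116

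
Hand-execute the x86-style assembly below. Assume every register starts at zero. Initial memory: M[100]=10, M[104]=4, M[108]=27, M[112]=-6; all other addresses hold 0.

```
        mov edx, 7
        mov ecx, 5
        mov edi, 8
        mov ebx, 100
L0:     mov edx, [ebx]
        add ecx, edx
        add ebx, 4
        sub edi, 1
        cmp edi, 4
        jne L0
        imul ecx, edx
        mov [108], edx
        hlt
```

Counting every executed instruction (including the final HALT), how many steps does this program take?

after mov edx, 7: edx=7
after mov ecx, 5: ecx=5
after mov edi, 8: edi=8
after mov ebx, 100: ebx=100
after mov edx, [ebx]: edx=M[100]=10
after add ecx, edx: ecx=5+10=15
after add ebx, 4: ebx=100+4=104
after sub edi, 1: edi=8-1=7
cmp edi, 4  (cmp 7,4)
jne L0: taken
after mov edx, [ebx]: edx=M[104]=4
after add ecx, edx: ecx=15+4=19
after add ebx, 4: ebx=104+4=108
after sub edi, 1: edi=7-1=6
cmp edi, 4  (cmp 6,4)
jne L0: taken
after mov edx, [ebx]: edx=M[108]=27
after add ecx, edx: ecx=19+27=46
after add ebx, 4: ebx=108+4=112
after sub edi, 1: edi=6-1=5
cmp edi, 4  (cmp 5,4)
jne L0: taken
after mov edx, [ebx]: edx=M[112]=-6
after add ecx, edx: ecx=46+(-6)=40
after add ebx, 4: ebx=112+4=116
after sub edi, 1: edi=5-1=4
cmp edi, 4  (cmp 4,4)
jne L0: not taken
after imul ecx, edx: ecx=40*(-6)=-240
mov [108], edx → M[108]=-6
halt.
Total executed instructions: 31.

31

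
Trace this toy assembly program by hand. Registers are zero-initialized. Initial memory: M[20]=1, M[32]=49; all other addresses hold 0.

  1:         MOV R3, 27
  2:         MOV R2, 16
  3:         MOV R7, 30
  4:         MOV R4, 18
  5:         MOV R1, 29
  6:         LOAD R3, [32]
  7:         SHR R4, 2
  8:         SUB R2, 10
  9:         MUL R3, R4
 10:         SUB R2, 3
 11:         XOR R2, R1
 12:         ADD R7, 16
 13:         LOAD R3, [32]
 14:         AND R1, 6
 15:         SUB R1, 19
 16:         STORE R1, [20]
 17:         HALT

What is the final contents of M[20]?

-15

after MOV R3, 27: R3=27
after MOV R2, 16: R2=16
after MOV R7, 30: R7=30
after MOV R4, 18: R4=18
after MOV R1, 29: R1=29
after LOAD R3, [32]: R3=M[32]=49
after SHR R4, 2: R4=18>>2=4
after SUB R2, 10: R2=16-10=6
after MUL R3, R4: R3=49*4=196
after SUB R2, 3: R2=6-3=3
after XOR R2, R1: R2=3^29=30
after ADD R7, 16: R7=30+16=46
after LOAD R3, [32]: R3=M[32]=49
after AND R1, 6: R1=29&6=4
after SUB R1, 19: R1=4-19=-15
STORE R1, [20] → M[20]=-15
halt.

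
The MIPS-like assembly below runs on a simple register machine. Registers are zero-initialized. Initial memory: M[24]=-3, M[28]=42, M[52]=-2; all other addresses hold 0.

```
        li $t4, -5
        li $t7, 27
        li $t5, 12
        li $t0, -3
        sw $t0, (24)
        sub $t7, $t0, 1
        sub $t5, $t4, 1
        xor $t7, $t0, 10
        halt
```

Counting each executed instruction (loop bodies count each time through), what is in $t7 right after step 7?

$t4=-5
$t7=27
$t5=12
$t0=-3
sw $t0, (24) → M[24]=-3
$t7=(-3)-1=-4
$t5=(-5)-1=-6
After step 7: $t7 = -4.

-4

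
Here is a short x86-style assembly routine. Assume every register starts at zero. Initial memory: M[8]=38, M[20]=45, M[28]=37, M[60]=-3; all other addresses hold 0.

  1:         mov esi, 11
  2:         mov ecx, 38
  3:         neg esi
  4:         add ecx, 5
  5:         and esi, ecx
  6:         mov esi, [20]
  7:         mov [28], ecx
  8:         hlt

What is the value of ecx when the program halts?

43

after mov esi, 11: esi=11
after mov ecx, 38: ecx=38
after neg esi: esi=-(11)=-11
after add ecx, 5: ecx=38+5=43
after and esi, ecx: esi=(-11)&43=33
after mov esi, [20]: esi=M[20]=45
mov [28], ecx → M[28]=43
halt.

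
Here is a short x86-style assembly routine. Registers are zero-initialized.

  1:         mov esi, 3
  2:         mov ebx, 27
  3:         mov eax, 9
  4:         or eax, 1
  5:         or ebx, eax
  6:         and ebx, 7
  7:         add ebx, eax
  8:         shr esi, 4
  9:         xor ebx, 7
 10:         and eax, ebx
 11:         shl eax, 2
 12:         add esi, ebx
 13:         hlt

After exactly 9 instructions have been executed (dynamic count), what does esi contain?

0

mov esi, 3 → esi=3
mov ebx, 27 → ebx=27
mov eax, 9 → eax=9
or eax, 1 → eax=9|1=9
or ebx, eax → ebx=27|9=27
and ebx, 7 → ebx=27&7=3
add ebx, eax → ebx=3+9=12
shr esi, 4 → esi=3>>4=0
xor ebx, 7 → ebx=12^7=11
After step 9: esi = 0.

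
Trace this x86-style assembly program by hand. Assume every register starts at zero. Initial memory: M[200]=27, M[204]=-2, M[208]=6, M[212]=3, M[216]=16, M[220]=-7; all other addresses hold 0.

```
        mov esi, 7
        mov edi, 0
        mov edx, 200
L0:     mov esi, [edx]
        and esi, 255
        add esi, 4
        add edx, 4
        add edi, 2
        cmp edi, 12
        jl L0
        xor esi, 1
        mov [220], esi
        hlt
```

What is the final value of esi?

252

mov esi, 7 → esi=7
mov edi, 0 → edi=0
mov edx, 200 → edx=200
mov esi, [edx] → esi=M[200]=27
and esi, 255 → esi=27&255=27
add esi, 4 → esi=27+4=31
add edx, 4 → edx=200+4=204
add edi, 2 → edi=0+2=2
cmp edi, 12  (cmp 2,12)
jl L0: taken
mov esi, [edx] → esi=M[204]=-2
and esi, 255 → esi=(-2)&255=254
add esi, 4 → esi=254+4=258
add edx, 4 → edx=204+4=208
add edi, 2 → edi=2+2=4
cmp edi, 12  (cmp 4,12)
jl L0: taken
mov esi, [edx] → esi=M[208]=6
and esi, 255 → esi=6&255=6
add esi, 4 → esi=6+4=10
add edx, 4 → edx=208+4=212
add edi, 2 → edi=4+2=6
cmp edi, 12  (cmp 6,12)
jl L0: taken
mov esi, [edx] → esi=M[212]=3
and esi, 255 → esi=3&255=3
add esi, 4 → esi=3+4=7
add edx, 4 → edx=212+4=216
add edi, 2 → edi=6+2=8
cmp edi, 12  (cmp 8,12)
jl L0: taken
mov esi, [edx] → esi=M[216]=16
and esi, 255 → esi=16&255=16
add esi, 4 → esi=16+4=20
add edx, 4 → edx=216+4=220
add edi, 2 → edi=8+2=10
cmp edi, 12  (cmp 10,12)
jl L0: taken
mov esi, [edx] → esi=M[220]=-7
and esi, 255 → esi=(-7)&255=249
add esi, 4 → esi=249+4=253
add edx, 4 → edx=220+4=224
add edi, 2 → edi=10+2=12
cmp edi, 12  (cmp 12,12)
jl L0: not taken
xor esi, 1 → esi=253^1=252
mov [220], esi → M[220]=252
halt.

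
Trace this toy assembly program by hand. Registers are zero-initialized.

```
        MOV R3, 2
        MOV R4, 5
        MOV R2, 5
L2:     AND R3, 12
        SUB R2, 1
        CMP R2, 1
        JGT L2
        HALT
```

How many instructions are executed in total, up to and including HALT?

R3=2
R4=5
R2=5
R3=2&12=0
R2=5-1=4
CMP R2, 1  (cmp 4,1)
JGT L2: taken
R3=0&12=0
R2=4-1=3
CMP R2, 1  (cmp 3,1)
JGT L2: taken
R3=0&12=0
R2=3-1=2
CMP R2, 1  (cmp 2,1)
JGT L2: taken
R3=0&12=0
R2=2-1=1
CMP R2, 1  (cmp 1,1)
JGT L2: not taken
halt.
Total executed instructions: 20.

20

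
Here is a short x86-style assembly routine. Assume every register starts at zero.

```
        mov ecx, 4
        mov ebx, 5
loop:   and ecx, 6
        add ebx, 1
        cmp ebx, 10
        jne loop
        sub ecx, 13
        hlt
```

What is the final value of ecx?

after mov ecx, 4: ecx=4
after mov ebx, 5: ebx=5
after and ecx, 6: ecx=4&6=4
after add ebx, 1: ebx=5+1=6
cmp ebx, 10  (cmp 6,10)
jne loop: taken
after and ecx, 6: ecx=4&6=4
after add ebx, 1: ebx=6+1=7
cmp ebx, 10  (cmp 7,10)
jne loop: taken
after and ecx, 6: ecx=4&6=4
after add ebx, 1: ebx=7+1=8
cmp ebx, 10  (cmp 8,10)
jne loop: taken
after and ecx, 6: ecx=4&6=4
after add ebx, 1: ebx=8+1=9
cmp ebx, 10  (cmp 9,10)
jne loop: taken
after and ecx, 6: ecx=4&6=4
after add ebx, 1: ebx=9+1=10
cmp ebx, 10  (cmp 10,10)
jne loop: not taken
after sub ecx, 13: ecx=4-13=-9
halt.

-9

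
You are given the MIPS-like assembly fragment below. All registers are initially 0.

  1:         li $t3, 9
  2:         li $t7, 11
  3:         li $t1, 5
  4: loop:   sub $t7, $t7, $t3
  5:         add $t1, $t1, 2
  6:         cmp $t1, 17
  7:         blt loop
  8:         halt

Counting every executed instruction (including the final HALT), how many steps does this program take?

28

after li $t3, 9: $t3=9
after li $t7, 11: $t7=11
after li $t1, 5: $t1=5
after sub $t7, $t7, $t3: $t7=11-9=2
after add $t1, $t1, 2: $t1=5+2=7
cmp $t1, 17  (cmp 7,17)
blt loop: taken
after sub $t7, $t7, $t3: $t7=2-9=-7
after add $t1, $t1, 2: $t1=7+2=9
cmp $t1, 17  (cmp 9,17)
blt loop: taken
after sub $t7, $t7, $t3: $t7=(-7)-9=-16
after add $t1, $t1, 2: $t1=9+2=11
cmp $t1, 17  (cmp 11,17)
blt loop: taken
after sub $t7, $t7, $t3: $t7=(-16)-9=-25
after add $t1, $t1, 2: $t1=11+2=13
cmp $t1, 17  (cmp 13,17)
blt loop: taken
after sub $t7, $t7, $t3: $t7=(-25)-9=-34
after add $t1, $t1, 2: $t1=13+2=15
cmp $t1, 17  (cmp 15,17)
blt loop: taken
after sub $t7, $t7, $t3: $t7=(-34)-9=-43
after add $t1, $t1, 2: $t1=15+2=17
cmp $t1, 17  (cmp 17,17)
blt loop: not taken
halt.
Total executed instructions: 28.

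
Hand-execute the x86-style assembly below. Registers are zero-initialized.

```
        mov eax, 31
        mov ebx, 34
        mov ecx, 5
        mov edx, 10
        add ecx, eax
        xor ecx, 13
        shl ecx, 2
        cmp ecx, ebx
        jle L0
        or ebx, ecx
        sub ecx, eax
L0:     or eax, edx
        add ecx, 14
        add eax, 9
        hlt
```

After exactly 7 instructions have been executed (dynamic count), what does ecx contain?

after mov eax, 31: eax=31
after mov ebx, 34: ebx=34
after mov ecx, 5: ecx=5
after mov edx, 10: edx=10
after add ecx, eax: ecx=5+31=36
after xor ecx, 13: ecx=36^13=41
after shl ecx, 2: ecx=41<<2=164
After step 7: ecx = 164.

164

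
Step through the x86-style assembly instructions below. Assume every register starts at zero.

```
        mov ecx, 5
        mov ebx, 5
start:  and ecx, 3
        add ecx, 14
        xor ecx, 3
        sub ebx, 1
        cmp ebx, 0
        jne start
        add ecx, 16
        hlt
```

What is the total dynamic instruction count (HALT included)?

34

ecx=5
ebx=5
ecx=5&3=1
ecx=1+14=15
ecx=15^3=12
ebx=5-1=4
cmp ebx, 0  (cmp 4,0)
jne start: taken
ecx=12&3=0
ecx=0+14=14
ecx=14^3=13
ebx=4-1=3
cmp ebx, 0  (cmp 3,0)
jne start: taken
ecx=13&3=1
ecx=1+14=15
ecx=15^3=12
ebx=3-1=2
cmp ebx, 0  (cmp 2,0)
jne start: taken
ecx=12&3=0
ecx=0+14=14
ecx=14^3=13
ebx=2-1=1
cmp ebx, 0  (cmp 1,0)
jne start: taken
ecx=13&3=1
ecx=1+14=15
ecx=15^3=12
ebx=1-1=0
cmp ebx, 0  (cmp 0,0)
jne start: not taken
ecx=12+16=28
halt.
Total executed instructions: 34.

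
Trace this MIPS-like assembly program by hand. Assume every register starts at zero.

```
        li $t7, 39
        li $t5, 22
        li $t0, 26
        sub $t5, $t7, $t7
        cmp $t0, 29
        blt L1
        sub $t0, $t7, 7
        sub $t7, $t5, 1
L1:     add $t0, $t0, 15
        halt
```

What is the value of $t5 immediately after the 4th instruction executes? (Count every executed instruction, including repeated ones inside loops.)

li $t7, 39 → $t7=39
li $t5, 22 → $t5=22
li $t0, 26 → $t0=26
sub $t5, $t7, $t7 → $t5=39-39=0
After step 4: $t5 = 0.

0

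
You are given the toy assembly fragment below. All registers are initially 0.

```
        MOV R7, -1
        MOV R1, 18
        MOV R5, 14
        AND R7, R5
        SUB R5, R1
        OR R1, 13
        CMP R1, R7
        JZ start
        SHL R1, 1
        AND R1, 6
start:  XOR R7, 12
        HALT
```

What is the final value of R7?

after MOV R7, -1: R7=-1
after MOV R1, 18: R1=18
after MOV R5, 14: R5=14
after AND R7, R5: R7=(-1)&14=14
after SUB R5, R1: R5=14-18=-4
after OR R1, 13: R1=18|13=31
CMP R1, R7  (cmp 31,14)
JZ start: not taken
after SHL R1, 1: R1=31<<1=62
after AND R1, 6: R1=62&6=6
after XOR R7, 12: R7=14^12=2
halt.

2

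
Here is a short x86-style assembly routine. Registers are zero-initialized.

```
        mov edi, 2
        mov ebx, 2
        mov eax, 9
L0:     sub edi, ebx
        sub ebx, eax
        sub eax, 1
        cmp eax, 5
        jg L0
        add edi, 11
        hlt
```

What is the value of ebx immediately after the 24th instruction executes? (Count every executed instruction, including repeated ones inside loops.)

-28

mov edi, 2 → edi=2
mov ebx, 2 → ebx=2
mov eax, 9 → eax=9
sub edi, ebx → edi=2-2=0
sub ebx, eax → ebx=2-9=-7
sub eax, 1 → eax=9-1=8
cmp eax, 5  (cmp 8,5)
jg L0: taken
sub edi, ebx → edi=0-(-7)=7
sub ebx, eax → ebx=(-7)-8=-15
sub eax, 1 → eax=8-1=7
cmp eax, 5  (cmp 7,5)
jg L0: taken
sub edi, ebx → edi=7-(-15)=22
sub ebx, eax → ebx=(-15)-7=-22
sub eax, 1 → eax=7-1=6
cmp eax, 5  (cmp 6,5)
jg L0: taken
sub edi, ebx → edi=22-(-22)=44
sub ebx, eax → ebx=(-22)-6=-28
sub eax, 1 → eax=6-1=5
cmp eax, 5  (cmp 5,5)
jg L0: not taken
add edi, 11 → edi=44+11=55
After step 24: ebx = -28.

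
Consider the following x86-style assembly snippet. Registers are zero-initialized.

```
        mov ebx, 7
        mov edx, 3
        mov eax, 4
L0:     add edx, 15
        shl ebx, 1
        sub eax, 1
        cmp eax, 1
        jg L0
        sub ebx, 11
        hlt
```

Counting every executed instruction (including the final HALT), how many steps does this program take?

mov ebx, 7 → ebx=7
mov edx, 3 → edx=3
mov eax, 4 → eax=4
add edx, 15 → edx=3+15=18
shl ebx, 1 → ebx=7<<1=14
sub eax, 1 → eax=4-1=3
cmp eax, 1  (cmp 3,1)
jg L0: taken
add edx, 15 → edx=18+15=33
shl ebx, 1 → ebx=14<<1=28
sub eax, 1 → eax=3-1=2
cmp eax, 1  (cmp 2,1)
jg L0: taken
add edx, 15 → edx=33+15=48
shl ebx, 1 → ebx=28<<1=56
sub eax, 1 → eax=2-1=1
cmp eax, 1  (cmp 1,1)
jg L0: not taken
sub ebx, 11 → ebx=56-11=45
halt.
Total executed instructions: 20.

20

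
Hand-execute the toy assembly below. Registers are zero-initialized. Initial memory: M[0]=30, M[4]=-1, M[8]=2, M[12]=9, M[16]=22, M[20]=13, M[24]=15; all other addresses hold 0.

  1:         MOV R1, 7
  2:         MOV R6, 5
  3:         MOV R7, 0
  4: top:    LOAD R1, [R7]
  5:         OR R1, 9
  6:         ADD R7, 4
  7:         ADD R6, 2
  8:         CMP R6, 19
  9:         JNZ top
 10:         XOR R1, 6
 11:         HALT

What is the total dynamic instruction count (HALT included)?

47

R1=7
R6=5
R7=0
R1=M[0]=30
R1=30|9=31
R7=0+4=4
R6=5+2=7
CMP R6, 19  (cmp 7,19)
JNZ top: taken
R1=M[4]=-1
R1=(-1)|9=-1
R7=4+4=8
R6=7+2=9
CMP R6, 19  (cmp 9,19)
JNZ top: taken
R1=M[8]=2
R1=2|9=11
R7=8+4=12
R6=9+2=11
CMP R6, 19  (cmp 11,19)
JNZ top: taken
R1=M[12]=9
R1=9|9=9
R7=12+4=16
R6=11+2=13
CMP R6, 19  (cmp 13,19)
JNZ top: taken
R1=M[16]=22
R1=22|9=31
R7=16+4=20
R6=13+2=15
CMP R6, 19  (cmp 15,19)
JNZ top: taken
R1=M[20]=13
R1=13|9=13
R7=20+4=24
R6=15+2=17
CMP R6, 19  (cmp 17,19)
JNZ top: taken
R1=M[24]=15
R1=15|9=15
R7=24+4=28
R6=17+2=19
CMP R6, 19  (cmp 19,19)
JNZ top: not taken
R1=15^6=9
halt.
Total executed instructions: 47.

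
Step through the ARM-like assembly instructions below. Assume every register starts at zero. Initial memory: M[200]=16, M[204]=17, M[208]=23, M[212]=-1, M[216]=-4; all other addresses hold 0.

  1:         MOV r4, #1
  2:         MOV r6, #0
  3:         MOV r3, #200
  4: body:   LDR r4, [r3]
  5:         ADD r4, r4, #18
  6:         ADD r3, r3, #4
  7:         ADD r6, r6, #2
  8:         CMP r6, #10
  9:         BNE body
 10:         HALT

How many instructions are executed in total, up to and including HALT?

34

after MOV r4, #1: r4=1
after MOV r6, #0: r6=0
after MOV r3, #200: r3=200
after LDR r4, [r3]: r4=M[200]=16
after ADD r4, r4, #18: r4=16+18=34
after ADD r3, r3, #4: r3=200+4=204
after ADD r6, r6, #2: r6=0+2=2
CMP r6, #10  (cmp 2,10)
BNE body: taken
after LDR r4, [r3]: r4=M[204]=17
after ADD r4, r4, #18: r4=17+18=35
after ADD r3, r3, #4: r3=204+4=208
after ADD r6, r6, #2: r6=2+2=4
CMP r6, #10  (cmp 4,10)
BNE body: taken
after LDR r4, [r3]: r4=M[208]=23
after ADD r4, r4, #18: r4=23+18=41
after ADD r3, r3, #4: r3=208+4=212
after ADD r6, r6, #2: r6=4+2=6
CMP r6, #10  (cmp 6,10)
BNE body: taken
after LDR r4, [r3]: r4=M[212]=-1
after ADD r4, r4, #18: r4=(-1)+18=17
after ADD r3, r3, #4: r3=212+4=216
after ADD r6, r6, #2: r6=6+2=8
CMP r6, #10  (cmp 8,10)
BNE body: taken
after LDR r4, [r3]: r4=M[216]=-4
after ADD r4, r4, #18: r4=(-4)+18=14
after ADD r3, r3, #4: r3=216+4=220
after ADD r6, r6, #2: r6=8+2=10
CMP r6, #10  (cmp 10,10)
BNE body: not taken
halt.
Total executed instructions: 34.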